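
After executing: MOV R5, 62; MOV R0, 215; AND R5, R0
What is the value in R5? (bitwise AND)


Register state trace:
  MOV R5, 62  → R5 = 62 (0b00111110)
  MOV R0, 215  → R0 = 215 (0b11010111)
  AND R5, R0  → R5 = 62 AND 215 = 22 (0b00010110)
Final: R5 = 22

22


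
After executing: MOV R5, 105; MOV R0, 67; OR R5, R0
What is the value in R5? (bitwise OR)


Register state trace:
  MOV R5, 105  → R5 = 105 (0b01101001)
  MOV R0, 67  → R0 = 67 (0b01000011)
  OR R5, R0   → R5 = 105 OR 67 = 107 (0b01101011)
Final: R5 = 107

107


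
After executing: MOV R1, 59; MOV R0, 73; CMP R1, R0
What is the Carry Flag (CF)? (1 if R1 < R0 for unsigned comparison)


Register state trace:
  MOV R1, 59  → R1 = 59
  MOV R0, 73  → R0 = 73
  CMP R1, R0  → unsigned 59 - 73: borrow occurs
  59 < 73, so CF = 1
CF = 1

1


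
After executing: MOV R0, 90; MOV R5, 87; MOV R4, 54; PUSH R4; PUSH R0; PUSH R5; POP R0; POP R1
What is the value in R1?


Stack trace (top is rightmost):
  MOV R0, 90  → R0 = 90
  MOV R5, 87  → R5 = 87
  MOV R4, 54  → R4 = 54
  PUSH R4  → stack: [54]
  PUSH R0  → stack: [54, 90]
  PUSH R5  → stack: [54, 90, 87]
  POP R0  → R0 = 87, stack: [54, 90]
  POP R1  → R1 = 90, stack: [54]
Final: R1 = 90

90


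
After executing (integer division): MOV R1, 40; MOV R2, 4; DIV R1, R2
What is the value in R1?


Register state trace:
  MOV R1, 40  → R1 = 40
  MOV R2, 4  → R2 = 4
  DIV R1, R2  → R1 = 40 // 4 = 10
Final: R1 = 10

10


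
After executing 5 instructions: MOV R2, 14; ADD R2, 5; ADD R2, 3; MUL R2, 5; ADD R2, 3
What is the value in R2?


Register state trace:
  MOV R2, 14  → R2 = 14
  ADD R2, 5  → R2 = 14 + 5 = 19
  ADD R2, 3  → R2 = 19 + 3 = 22
  MUL R2, 5  → R2 = 22 * 5 = 110
  ADD R2, 3  → R2 = 110 + 3 = 113
Final: R2 = 113

113


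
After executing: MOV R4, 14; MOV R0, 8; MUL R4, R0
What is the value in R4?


Register state trace:
  MOV R4, 14  → R4 = 14
  MOV R0, 8  → R0 = 8
  MUL R4, R0  → R4 = 14 * 8 = 112
Final: R4 = 112

112


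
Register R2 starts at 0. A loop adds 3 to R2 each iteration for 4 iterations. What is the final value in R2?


Starting value: R2 = 0
  Iter 1: R2 = 0 + 3 = 3
  Iter 2: R2 = 3 + 3 = 6
  Iter 3: R2 = 6 + 3 = 9
  Iter 4: R2 = 9 + 3 = 12
Final: R2 = 12

12


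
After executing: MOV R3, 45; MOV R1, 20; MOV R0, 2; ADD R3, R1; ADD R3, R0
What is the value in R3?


Register state trace:
  MOV R3, 45  → R3 = 45
  MOV R1, 20  → R1 = 20
  MOV R0, 2  → R0 = 2
  ADD R3, R1  → R3 = 45 + 20 = 65
  ADD R3, R0  → R3 = 65 + 2 = 67
Final: R3 = 67

67


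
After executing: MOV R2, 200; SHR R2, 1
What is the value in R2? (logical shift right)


Register state trace:
  MOV R2, 200  → R2 = 200
  SHR R2, 1  → R2 = 200 >> 1 = 200 // 2^1 = 100
Final: R2 = 100

100


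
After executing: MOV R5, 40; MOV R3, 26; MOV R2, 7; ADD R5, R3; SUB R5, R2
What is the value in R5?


Register state trace:
  MOV R5, 40  → R5 = 40
  MOV R3, 26  → R3 = 26
  MOV R2, 7  → R2 = 7
  ADD R5, R3  → R5 = 40 + 26 = 66
  SUB R5, R2  → R5 = 66 - 7 = 59
Final: R5 = 59

59


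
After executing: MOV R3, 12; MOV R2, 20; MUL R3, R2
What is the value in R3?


Register state trace:
  MOV R3, 12  → R3 = 12
  MOV R2, 20  → R2 = 20
  MUL R3, R2  → R3 = 12 * 20 = 240
Final: R3 = 240

240


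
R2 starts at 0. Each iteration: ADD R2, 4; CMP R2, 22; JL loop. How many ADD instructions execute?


Loop trace (R2 starts at 0, target 22, step 4):
  ADD #1: R2 = 0 + 4 = 4  → 4 < 22, loop
  ADD #2: R2 = 4 + 4 = 8  → 8 < 22, loop
  ADD #3: R2 = 8 + 4 = 12  → 12 < 22, loop
  ADD #4: R2 = 12 + 4 = 16  → 16 < 22, loop
  ADD #5: R2 = 16 + 4 = 20  → 20 < 22, loop
  ADD #6: R2 = 20 + 4 = 24  → 24 >= 22, exit
Total ADD instructions: 6

6


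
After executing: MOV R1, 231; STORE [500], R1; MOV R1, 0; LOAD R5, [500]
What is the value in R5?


Register and memory trace:
  MOV R1, 231  → R1 = 231
  STORE [500], R1  → mem[500] = 231
  MOV R1, 0  → R1 = 0
  LOAD R5, [500]  → R5 = mem[500] = 231
Final: R5 = 231

231


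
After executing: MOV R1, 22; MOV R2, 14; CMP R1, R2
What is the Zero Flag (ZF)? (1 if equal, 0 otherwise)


Register state trace:
  MOV R1, 22  → R1 = 22
  MOV R2, 14  → R2 = 14
  CMP R1, R2  → computes 22 - 14 = 8
  Result is nonzero, so values are not equal
ZF = 0

0


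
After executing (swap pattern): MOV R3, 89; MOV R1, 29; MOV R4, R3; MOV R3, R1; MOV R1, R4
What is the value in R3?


Register state trace (swap pattern):
  MOV R3, 89  → R3 = 89
  MOV R1, 29  → R1 = 29
  MOV R4, R3  → R4 = 89  (save R3)
  MOV R3, R1  → R3 = 29  (R3 gets R1's value)
  MOV R1, R4  → R1 = 89  (R1 gets saved value)
Final: R3 = 29

29


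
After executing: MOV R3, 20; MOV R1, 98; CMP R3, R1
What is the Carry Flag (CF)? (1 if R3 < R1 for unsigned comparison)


Register state trace:
  MOV R3, 20  → R3 = 20
  MOV R1, 98  → R1 = 98
  CMP R3, R1  → unsigned 20 - 98: borrow occurs
  20 < 98, so CF = 1
CF = 1

1


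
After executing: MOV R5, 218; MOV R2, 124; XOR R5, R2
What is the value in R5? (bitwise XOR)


Register state trace:
  MOV R5, 218  → R5 = 218 (0b11011010)
  MOV R2, 124  → R2 = 124 (0b01111100)
  XOR R5, R2  → R5 = 218 XOR 124 = 166 (0b10100110)
Final: R5 = 166

166


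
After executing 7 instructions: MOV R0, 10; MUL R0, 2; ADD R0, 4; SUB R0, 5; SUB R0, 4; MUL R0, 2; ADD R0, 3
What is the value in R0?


Register state trace:
  MOV R0, 10  → R0 = 10
  MUL R0, 2  → R0 = 10 * 2 = 20
  ADD R0, 4  → R0 = 20 + 4 = 24
  SUB R0, 5  → R0 = 24 - 5 = 19
  SUB R0, 4  → R0 = 19 - 4 = 15
  MUL R0, 2  → R0 = 15 * 2 = 30
  ADD R0, 3  → R0 = 30 + 3 = 33
Final: R0 = 33

33


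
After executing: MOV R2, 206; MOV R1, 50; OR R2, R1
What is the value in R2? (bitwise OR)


Register state trace:
  MOV R2, 206  → R2 = 206 (0b11001110)
  MOV R1, 50  → R1 = 50 (0b00110010)
  OR R2, R1   → R2 = 206 OR 50 = 254 (0b11111110)
Final: R2 = 254

254


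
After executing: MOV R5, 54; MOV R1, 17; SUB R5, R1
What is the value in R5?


Register state trace:
  MOV R5, 54  → R5 = 54
  MOV R1, 17  → R1 = 17
  SUB R5, R1  → R5 = 54 - 17 = 37
Final: R5 = 37

37


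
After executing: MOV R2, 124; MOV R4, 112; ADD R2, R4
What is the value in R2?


Register state trace:
  MOV R2, 124  → R2 = 124
  MOV R4, 112  → R4 = 112
  ADD R2, R4  → R2 = 124 + 112 = 236
Final: R2 = 236

236


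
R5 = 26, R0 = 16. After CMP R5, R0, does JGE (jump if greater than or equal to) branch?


Trace:
  R5 = 26, R0 = 16
  CMP R5, R0  → compares 26 vs 16
  JGE checks: is 26 greater than or equal to 16?
  26 > 16, so condition is true
Branch taken: Yes

Yes


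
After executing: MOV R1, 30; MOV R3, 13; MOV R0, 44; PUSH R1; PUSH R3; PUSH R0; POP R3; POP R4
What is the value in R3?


Stack trace (top is rightmost):
  MOV R1, 30  → R1 = 30
  MOV R3, 13  → R3 = 13
  MOV R0, 44  → R0 = 44
  PUSH R1  → stack: [30]
  PUSH R3  → stack: [30, 13]
  PUSH R0  → stack: [30, 13, 44]
  POP R3  → R3 = 44, stack: [30, 13]
  POP R4  → R4 = 13, stack: [30]
Final: R3 = 44

44


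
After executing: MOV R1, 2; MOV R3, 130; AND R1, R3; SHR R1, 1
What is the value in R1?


Register state trace:
  MOV R1, 2  → R1 = 2 (0b00000010)
  MOV R3, 130  → R3 = 130 (0b10000010)
  AND R1, R3  → R1 = 2 AND 130 = 2 (0b00000010)
  SHR R1, 1  → R1 = 2 >> 1 = 1
Final: R1 = 1

1


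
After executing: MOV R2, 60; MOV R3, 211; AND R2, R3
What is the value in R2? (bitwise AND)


Register state trace:
  MOV R2, 60  → R2 = 60 (0b00111100)
  MOV R3, 211  → R3 = 211 (0b11010011)
  AND R2, R3  → R2 = 60 AND 211 = 16 (0b00010000)
Final: R2 = 16

16


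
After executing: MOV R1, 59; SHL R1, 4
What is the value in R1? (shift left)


Register state trace:
  MOV R1, 59  → R1 = 59
  SHL R1, 4  → R1 = 59 << 4 = 59 * 2^4 = 944
Final: R1 = 944

944


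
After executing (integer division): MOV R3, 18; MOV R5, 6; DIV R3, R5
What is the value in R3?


Register state trace:
  MOV R3, 18  → R3 = 18
  MOV R5, 6  → R5 = 6
  DIV R3, R5  → R3 = 18 // 6 = 3
Final: R3 = 3

3


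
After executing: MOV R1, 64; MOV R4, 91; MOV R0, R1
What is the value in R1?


Register state trace:
  MOV R1, 64  → R1 = 64
  MOV R4, 91  → R4 = 91
  MOV R0, R1  → R0 = 64
Final: R1 = 64

64


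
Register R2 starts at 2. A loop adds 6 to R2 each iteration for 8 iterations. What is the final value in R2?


Starting value: R2 = 2
  Iter 1: R2 = 2 + 6 = 8
  Iter 2: R2 = 8 + 6 = 14
  Iter 3: R2 = 14 + 6 = 20
  Iter 4: R2 = 20 + 6 = 26
  Iter 5: R2 = 26 + 6 = 32
  Iter 6: R2 = 32 + 6 = 38
  Iter 7: R2 = 38 + 6 = 44
  Iter 8: R2 = 44 + 6 = 50
Final: R2 = 50

50


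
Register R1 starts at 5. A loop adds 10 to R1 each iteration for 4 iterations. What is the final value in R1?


Starting value: R1 = 5
  Iter 1: R1 = 5 + 10 = 15
  Iter 2: R1 = 15 + 10 = 25
  Iter 3: R1 = 25 + 10 = 35
  Iter 4: R1 = 35 + 10 = 45
Final: R1 = 45

45


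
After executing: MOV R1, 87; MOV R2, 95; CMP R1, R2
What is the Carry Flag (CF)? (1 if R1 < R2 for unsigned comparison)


Register state trace:
  MOV R1, 87  → R1 = 87
  MOV R2, 95  → R2 = 95
  CMP R1, R2  → unsigned 87 - 95: borrow occurs
  87 < 95, so CF = 1
CF = 1

1


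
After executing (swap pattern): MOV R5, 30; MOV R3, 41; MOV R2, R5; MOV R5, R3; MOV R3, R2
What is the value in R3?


Register state trace (swap pattern):
  MOV R5, 30  → R5 = 30
  MOV R3, 41  → R3 = 41
  MOV R2, R5  → R2 = 30  (save R5)
  MOV R5, R3  → R5 = 41  (R5 gets R3's value)
  MOV R3, R2  → R3 = 30  (R3 gets saved value)
Final: R3 = 30

30


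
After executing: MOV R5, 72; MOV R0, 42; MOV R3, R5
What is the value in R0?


Register state trace:
  MOV R5, 72  → R5 = 72
  MOV R0, 42  → R0 = 42
  MOV R3, R5  → R3 = 72
Final: R0 = 42

42


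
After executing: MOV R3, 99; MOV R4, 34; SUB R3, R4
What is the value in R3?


Register state trace:
  MOV R3, 99  → R3 = 99
  MOV R4, 34  → R4 = 34
  SUB R3, R4  → R3 = 99 - 34 = 65
Final: R3 = 65

65


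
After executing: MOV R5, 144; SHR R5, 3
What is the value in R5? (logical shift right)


Register state trace:
  MOV R5, 144  → R5 = 144
  SHR R5, 3  → R5 = 144 >> 3 = 144 // 2^3 = 18
Final: R5 = 18

18


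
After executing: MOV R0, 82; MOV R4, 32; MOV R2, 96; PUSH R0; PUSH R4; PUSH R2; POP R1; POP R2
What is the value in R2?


Stack trace (top is rightmost):
  MOV R0, 82  → R0 = 82
  MOV R4, 32  → R4 = 32
  MOV R2, 96  → R2 = 96
  PUSH R0  → stack: [82]
  PUSH R4  → stack: [82, 32]
  PUSH R2  → stack: [82, 32, 96]
  POP R1  → R1 = 96, stack: [82, 32]
  POP R2  → R2 = 32, stack: [82]
Final: R2 = 32

32


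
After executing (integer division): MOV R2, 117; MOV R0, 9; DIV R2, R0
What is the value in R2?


Register state trace:
  MOV R2, 117  → R2 = 117
  MOV R0, 9  → R0 = 9
  DIV R2, R0  → R2 = 117 // 9 = 13
Final: R2 = 13

13


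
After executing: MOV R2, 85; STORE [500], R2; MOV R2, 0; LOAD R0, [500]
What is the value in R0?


Register and memory trace:
  MOV R2, 85  → R2 = 85
  STORE [500], R2  → mem[500] = 85
  MOV R2, 0  → R2 = 0
  LOAD R0, [500]  → R0 = mem[500] = 85
Final: R0 = 85

85


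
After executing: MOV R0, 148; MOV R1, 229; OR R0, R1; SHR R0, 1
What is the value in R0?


Register state trace:
  MOV R0, 148  → R0 = 148 (0b10010100)
  MOV R1, 229  → R1 = 229 (0b11100101)
  OR R0, R1  → R0 = 148 OR 229 = 245 (0b11110101)
  SHR R0, 1  → R0 = 245 >> 1 = 122
Final: R0 = 122

122


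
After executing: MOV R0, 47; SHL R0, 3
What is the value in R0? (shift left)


Register state trace:
  MOV R0, 47  → R0 = 47
  SHL R0, 3  → R0 = 47 << 3 = 47 * 2^3 = 376
Final: R0 = 376

376


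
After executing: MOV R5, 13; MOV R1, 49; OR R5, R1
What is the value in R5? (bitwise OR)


Register state trace:
  MOV R5, 13  → R5 = 13 (0b00001101)
  MOV R1, 49  → R1 = 49 (0b00110001)
  OR R5, R1   → R5 = 13 OR 49 = 61 (0b00111101)
Final: R5 = 61

61


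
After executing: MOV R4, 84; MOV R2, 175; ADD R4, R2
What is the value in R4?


Register state trace:
  MOV R4, 84  → R4 = 84
  MOV R2, 175  → R2 = 175
  ADD R4, R2  → R4 = 84 + 175 = 259
Final: R4 = 259

259


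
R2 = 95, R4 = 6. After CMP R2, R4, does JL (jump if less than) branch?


Trace:
  R2 = 95, R4 = 6
  CMP R2, R4  → compares 95 vs 6
  JL checks: is 95 less than 6?
  95 > 6, so condition is false
Branch taken: No

No


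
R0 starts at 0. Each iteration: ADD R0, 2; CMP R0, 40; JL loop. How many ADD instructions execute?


Loop trace (R0 starts at 0, target 40, step 2):
  ADD #1: R0 = 0 + 2 = 2  → 2 < 40, loop
  ADD #2: R0 = 2 + 2 = 4  → 4 < 40, loop
  ADD #3: R0 = 4 + 2 = 6  → 6 < 40, loop
  ADD #4: R0 = 6 + 2 = 8  → 8 < 40, loop
  ADD #5: R0 = 8 + 2 = 10  → 10 < 40, loop
  ADD #6: R0 = 10 + 2 = 12  → 12 < 40, loop
  ADD #7: R0 = 12 + 2 = 14  → 14 < 40, loop
  ADD #8: R0 = 14 + 2 = 16  → 16 < 40, loop
  ADD #9: R0 = 16 + 2 = 18  → 18 < 40, loop
  ADD #10: R0 = 18 + 2 = 20  → 20 < 40, loop
  ADD #11: R0 = 20 + 2 = 22  → 22 < 40, loop
  ADD #12: R0 = 22 + 2 = 24  → 24 < 40, loop
  ADD #13: R0 = 24 + 2 = 26  → 26 < 40, loop
  ADD #14: R0 = 26 + 2 = 28  → 28 < 40, loop
  ADD #15: R0 = 28 + 2 = 30  → 30 < 40, loop
  ADD #16: R0 = 30 + 2 = 32  → 32 < 40, loop
  ADD #17: R0 = 32 + 2 = 34  → 34 < 40, loop
  ADD #18: R0 = 34 + 2 = 36  → 36 < 40, loop
  ADD #19: R0 = 36 + 2 = 38  → 38 < 40, loop
  ADD #20: R0 = 38 + 2 = 40  → 40 >= 40, exit
Total ADD instructions: 20

20


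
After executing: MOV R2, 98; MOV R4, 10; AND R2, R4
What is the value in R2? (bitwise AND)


Register state trace:
  MOV R2, 98  → R2 = 98 (0b01100010)
  MOV R4, 10  → R4 = 10 (0b00001010)
  AND R2, R4  → R2 = 98 AND 10 = 2 (0b00000010)
Final: R2 = 2

2


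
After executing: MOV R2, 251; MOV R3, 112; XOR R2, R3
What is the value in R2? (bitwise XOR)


Register state trace:
  MOV R2, 251  → R2 = 251 (0b11111011)
  MOV R3, 112  → R3 = 112 (0b01110000)
  XOR R2, R3  → R2 = 251 XOR 112 = 139 (0b10001011)
Final: R2 = 139

139


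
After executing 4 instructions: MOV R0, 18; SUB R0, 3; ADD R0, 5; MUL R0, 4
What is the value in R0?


Register state trace:
  MOV R0, 18  → R0 = 18
  SUB R0, 3  → R0 = 18 - 3 = 15
  ADD R0, 5  → R0 = 15 + 5 = 20
  MUL R0, 4  → R0 = 20 * 4 = 80
Final: R0 = 80

80


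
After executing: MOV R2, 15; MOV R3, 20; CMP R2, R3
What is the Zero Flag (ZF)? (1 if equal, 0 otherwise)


Register state trace:
  MOV R2, 15  → R2 = 15
  MOV R3, 20  → R3 = 20
  CMP R2, R3  → computes 15 - 20 = -5
  Result is nonzero, so values are not equal
ZF = 0

0


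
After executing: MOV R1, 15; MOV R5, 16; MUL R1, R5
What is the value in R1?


Register state trace:
  MOV R1, 15  → R1 = 15
  MOV R5, 16  → R5 = 16
  MUL R1, R5  → R1 = 15 * 16 = 240
Final: R1 = 240

240


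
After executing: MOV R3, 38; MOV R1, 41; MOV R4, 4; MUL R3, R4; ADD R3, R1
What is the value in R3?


Register state trace:
  MOV R3, 38  → R3 = 38
  MOV R1, 41  → R1 = 41
  MOV R4, 4  → R4 = 4
  MUL R3, R4  → R3 = 38 * 4 = 152
  ADD R3, R1  → R3 = 152 + 41 = 193
Final: R3 = 193

193


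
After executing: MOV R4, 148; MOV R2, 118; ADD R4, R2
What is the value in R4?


Register state trace:
  MOV R4, 148  → R4 = 148
  MOV R2, 118  → R2 = 118
  ADD R4, R2  → R4 = 148 + 118 = 266
Final: R4 = 266

266


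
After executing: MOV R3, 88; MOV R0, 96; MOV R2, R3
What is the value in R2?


Register state trace:
  MOV R3, 88  → R3 = 88
  MOV R0, 96  → R0 = 96
  MOV R2, R3  → R2 = 88
Final: R2 = 88

88


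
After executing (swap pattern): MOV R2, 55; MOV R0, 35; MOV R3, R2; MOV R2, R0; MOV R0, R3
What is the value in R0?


Register state trace (swap pattern):
  MOV R2, 55  → R2 = 55
  MOV R0, 35  → R0 = 35
  MOV R3, R2  → R3 = 55  (save R2)
  MOV R2, R0  → R2 = 35  (R2 gets R0's value)
  MOV R0, R3  → R0 = 55  (R0 gets saved value)
Final: R0 = 55

55


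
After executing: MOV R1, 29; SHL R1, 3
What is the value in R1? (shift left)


Register state trace:
  MOV R1, 29  → R1 = 29
  SHL R1, 3  → R1 = 29 << 3 = 29 * 2^3 = 232
Final: R1 = 232

232


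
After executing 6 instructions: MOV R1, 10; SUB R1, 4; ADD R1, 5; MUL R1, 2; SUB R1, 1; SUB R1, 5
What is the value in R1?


Register state trace:
  MOV R1, 10  → R1 = 10
  SUB R1, 4  → R1 = 10 - 4 = 6
  ADD R1, 5  → R1 = 6 + 5 = 11
  MUL R1, 2  → R1 = 11 * 2 = 22
  SUB R1, 1  → R1 = 22 - 1 = 21
  SUB R1, 5  → R1 = 21 - 5 = 16
Final: R1 = 16

16


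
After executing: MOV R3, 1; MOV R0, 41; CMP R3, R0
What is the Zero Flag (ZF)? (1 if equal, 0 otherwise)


Register state trace:
  MOV R3, 1  → R3 = 1
  MOV R0, 41  → R0 = 41
  CMP R3, R0  → computes 1 - 41 = -40
  Result is nonzero, so values are not equal
ZF = 0

0


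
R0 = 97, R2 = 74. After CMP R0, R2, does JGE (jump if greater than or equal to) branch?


Trace:
  R0 = 97, R2 = 74
  CMP R0, R2  → compares 97 vs 74
  JGE checks: is 97 greater than or equal to 74?
  97 > 74, so condition is true
Branch taken: Yes

Yes


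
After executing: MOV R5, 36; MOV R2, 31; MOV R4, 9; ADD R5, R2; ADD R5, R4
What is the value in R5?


Register state trace:
  MOV R5, 36  → R5 = 36
  MOV R2, 31  → R2 = 31
  MOV R4, 9  → R4 = 9
  ADD R5, R2  → R5 = 36 + 31 = 67
  ADD R5, R4  → R5 = 67 + 9 = 76
Final: R5 = 76

76


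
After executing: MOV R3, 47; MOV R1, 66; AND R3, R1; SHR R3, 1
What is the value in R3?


Register state trace:
  MOV R3, 47  → R3 = 47 (0b00101111)
  MOV R1, 66  → R1 = 66 (0b01000010)
  AND R3, R1  → R3 = 47 AND 66 = 2 (0b00000010)
  SHR R3, 1  → R3 = 2 >> 1 = 1
Final: R3 = 1

1


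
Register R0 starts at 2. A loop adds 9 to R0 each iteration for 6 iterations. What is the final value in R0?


Starting value: R0 = 2
  Iter 1: R0 = 2 + 9 = 11
  Iter 2: R0 = 11 + 9 = 20
  Iter 3: R0 = 20 + 9 = 29
  Iter 4: R0 = 29 + 9 = 38
  Iter 5: R0 = 38 + 9 = 47
  Iter 6: R0 = 47 + 9 = 56
Final: R0 = 56

56


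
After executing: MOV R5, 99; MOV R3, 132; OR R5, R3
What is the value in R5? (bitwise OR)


Register state trace:
  MOV R5, 99  → R5 = 99 (0b01100011)
  MOV R3, 132  → R3 = 132 (0b10000100)
  OR R5, R3   → R5 = 99 OR 132 = 231 (0b11100111)
Final: R5 = 231

231


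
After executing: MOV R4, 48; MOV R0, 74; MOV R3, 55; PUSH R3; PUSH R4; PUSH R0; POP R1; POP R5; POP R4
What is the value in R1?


Stack trace (top is rightmost):
  MOV R4, 48  → R4 = 48
  MOV R0, 74  → R0 = 74
  MOV R3, 55  → R3 = 55
  PUSH R3  → stack: [55]
  PUSH R4  → stack: [55, 48]
  PUSH R0  → stack: [55, 48, 74]
  POP R1  → R1 = 74, stack: [55, 48]
  POP R5  → R5 = 48, stack: [55]
  POP R4  → R4 = 55, stack: []
Final: R1 = 74

74


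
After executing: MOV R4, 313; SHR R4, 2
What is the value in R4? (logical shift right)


Register state trace:
  MOV R4, 313  → R4 = 313
  SHR R4, 2  → R4 = 313 >> 2 = 313 // 2^2 = 78
Final: R4 = 78

78


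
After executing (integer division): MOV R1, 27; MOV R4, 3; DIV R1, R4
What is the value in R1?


Register state trace:
  MOV R1, 27  → R1 = 27
  MOV R4, 3  → R4 = 3
  DIV R1, R4  → R1 = 27 // 3 = 9
Final: R1 = 9

9


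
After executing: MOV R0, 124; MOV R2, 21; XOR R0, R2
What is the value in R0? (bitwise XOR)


Register state trace:
  MOV R0, 124  → R0 = 124 (0b01111100)
  MOV R2, 21  → R2 = 21 (0b00010101)
  XOR R0, R2  → R0 = 124 XOR 21 = 105 (0b01101001)
Final: R0 = 105

105


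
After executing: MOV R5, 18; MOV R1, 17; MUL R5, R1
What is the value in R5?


Register state trace:
  MOV R5, 18  → R5 = 18
  MOV R1, 17  → R1 = 17
  MUL R5, R1  → R5 = 18 * 17 = 306
Final: R5 = 306

306


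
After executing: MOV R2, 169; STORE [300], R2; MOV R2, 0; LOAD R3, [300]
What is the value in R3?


Register and memory trace:
  MOV R2, 169  → R2 = 169
  STORE [300], R2  → mem[300] = 169
  MOV R2, 0  → R2 = 0
  LOAD R3, [300]  → R3 = mem[300] = 169
Final: R3 = 169

169


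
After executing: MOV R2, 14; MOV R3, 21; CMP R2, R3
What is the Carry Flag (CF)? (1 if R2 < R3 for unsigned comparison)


Register state trace:
  MOV R2, 14  → R2 = 14
  MOV R3, 21  → R3 = 21
  CMP R2, R3  → unsigned 14 - 21: borrow occurs
  14 < 21, so CF = 1
CF = 1

1


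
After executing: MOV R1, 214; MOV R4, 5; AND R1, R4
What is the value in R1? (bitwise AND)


Register state trace:
  MOV R1, 214  → R1 = 214 (0b11010110)
  MOV R4, 5  → R4 = 5 (0b00000101)
  AND R1, R4  → R1 = 214 AND 5 = 4 (0b00000100)
Final: R1 = 4

4


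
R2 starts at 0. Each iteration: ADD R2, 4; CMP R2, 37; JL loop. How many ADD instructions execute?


Loop trace (R2 starts at 0, target 37, step 4):
  ADD #1: R2 = 0 + 4 = 4  → 4 < 37, loop
  ADD #2: R2 = 4 + 4 = 8  → 8 < 37, loop
  ADD #3: R2 = 8 + 4 = 12  → 12 < 37, loop
  ADD #4: R2 = 12 + 4 = 16  → 16 < 37, loop
  ADD #5: R2 = 16 + 4 = 20  → 20 < 37, loop
  ADD #6: R2 = 20 + 4 = 24  → 24 < 37, loop
  ADD #7: R2 = 24 + 4 = 28  → 28 < 37, loop
  ADD #8: R2 = 28 + 4 = 32  → 32 < 37, loop
  ADD #9: R2 = 32 + 4 = 36  → 36 < 37, loop
  ADD #10: R2 = 36 + 4 = 40  → 40 >= 37, exit
Total ADD instructions: 10

10


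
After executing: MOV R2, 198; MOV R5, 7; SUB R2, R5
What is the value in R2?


Register state trace:
  MOV R2, 198  → R2 = 198
  MOV R5, 7  → R5 = 7
  SUB R2, R5  → R2 = 198 - 7 = 191
Final: R2 = 191

191


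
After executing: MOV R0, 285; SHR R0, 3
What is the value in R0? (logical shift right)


Register state trace:
  MOV R0, 285  → R0 = 285
  SHR R0, 3  → R0 = 285 >> 3 = 285 // 2^3 = 35
Final: R0 = 35

35


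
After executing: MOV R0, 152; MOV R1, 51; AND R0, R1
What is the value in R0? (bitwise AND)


Register state trace:
  MOV R0, 152  → R0 = 152 (0b10011000)
  MOV R1, 51  → R1 = 51 (0b00110011)
  AND R0, R1  → R0 = 152 AND 51 = 16 (0b00010000)
Final: R0 = 16

16


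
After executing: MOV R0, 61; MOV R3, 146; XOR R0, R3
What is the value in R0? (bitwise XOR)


Register state trace:
  MOV R0, 61  → R0 = 61 (0b00111101)
  MOV R3, 146  → R3 = 146 (0b10010010)
  XOR R0, R3  → R0 = 61 XOR 146 = 175 (0b10101111)
Final: R0 = 175

175


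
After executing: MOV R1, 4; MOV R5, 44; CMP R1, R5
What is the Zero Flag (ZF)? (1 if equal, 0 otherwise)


Register state trace:
  MOV R1, 4  → R1 = 4
  MOV R5, 44  → R5 = 44
  CMP R1, R5  → computes 4 - 44 = -40
  Result is nonzero, so values are not equal
ZF = 0

0


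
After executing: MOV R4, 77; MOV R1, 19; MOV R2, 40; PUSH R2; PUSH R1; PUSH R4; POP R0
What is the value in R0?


Stack trace (top is rightmost):
  MOV R4, 77  → R4 = 77
  MOV R1, 19  → R1 = 19
  MOV R2, 40  → R2 = 40
  PUSH R2  → stack: [40]
  PUSH R1  → stack: [40, 19]
  PUSH R4  → stack: [40, 19, 77]
  POP R0  → R0 = 77, stack: [40, 19]
Final: R0 = 77

77


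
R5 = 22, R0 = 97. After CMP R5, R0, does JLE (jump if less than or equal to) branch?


Trace:
  R5 = 22, R0 = 97
  CMP R5, R0  → compares 22 vs 97
  JLE checks: is 22 less than or equal to 97?
  22 < 97, so condition is true
Branch taken: Yes

Yes


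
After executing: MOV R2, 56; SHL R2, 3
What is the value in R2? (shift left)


Register state trace:
  MOV R2, 56  → R2 = 56
  SHL R2, 3  → R2 = 56 << 3 = 56 * 2^3 = 448
Final: R2 = 448

448


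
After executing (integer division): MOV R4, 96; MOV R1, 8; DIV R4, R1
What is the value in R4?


Register state trace:
  MOV R4, 96  → R4 = 96
  MOV R1, 8  → R1 = 8
  DIV R4, R1  → R4 = 96 // 8 = 12
Final: R4 = 12

12


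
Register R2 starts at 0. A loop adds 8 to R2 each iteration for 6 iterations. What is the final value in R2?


Starting value: R2 = 0
  Iter 1: R2 = 0 + 8 = 8
  Iter 2: R2 = 8 + 8 = 16
  Iter 3: R2 = 16 + 8 = 24
  Iter 4: R2 = 24 + 8 = 32
  Iter 5: R2 = 32 + 8 = 40
  Iter 6: R2 = 40 + 8 = 48
Final: R2 = 48

48


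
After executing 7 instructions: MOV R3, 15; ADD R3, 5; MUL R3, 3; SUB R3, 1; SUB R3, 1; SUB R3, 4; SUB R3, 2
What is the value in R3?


Register state trace:
  MOV R3, 15  → R3 = 15
  ADD R3, 5  → R3 = 15 + 5 = 20
  MUL R3, 3  → R3 = 20 * 3 = 60
  SUB R3, 1  → R3 = 60 - 1 = 59
  SUB R3, 1  → R3 = 59 - 1 = 58
  SUB R3, 4  → R3 = 58 - 4 = 54
  SUB R3, 2  → R3 = 54 - 2 = 52
Final: R3 = 52

52


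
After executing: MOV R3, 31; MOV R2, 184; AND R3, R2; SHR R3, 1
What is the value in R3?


Register state trace:
  MOV R3, 31  → R3 = 31 (0b00011111)
  MOV R2, 184  → R2 = 184 (0b10111000)
  AND R3, R2  → R3 = 31 AND 184 = 24 (0b00011000)
  SHR R3, 1  → R3 = 24 >> 1 = 12
Final: R3 = 12

12


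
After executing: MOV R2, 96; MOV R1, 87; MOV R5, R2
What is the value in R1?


Register state trace:
  MOV R2, 96  → R2 = 96
  MOV R1, 87  → R1 = 87
  MOV R5, R2  → R5 = 96
Final: R1 = 87

87


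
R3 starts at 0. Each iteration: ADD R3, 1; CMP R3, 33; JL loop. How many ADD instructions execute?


Loop trace (R3 starts at 0, target 33, step 1):
  ADD #1: R3 = 0 + 1 = 1  → 1 < 33, loop
  ADD #2: R3 = 1 + 1 = 2  → 2 < 33, loop
  ADD #3: R3 = 2 + 1 = 3  → 3 < 33, loop
  ADD #4: R3 = 3 + 1 = 4  → 4 < 33, loop
  ADD #5: R3 = 4 + 1 = 5  → 5 < 33, loop
  ADD #6: R3 = 5 + 1 = 6  → 6 < 33, loop
  ADD #7: R3 = 6 + 1 = 7  → 7 < 33, loop
  ADD #8: R3 = 7 + 1 = 8  → 8 < 33, loop
  ADD #9: R3 = 8 + 1 = 9  → 9 < 33, loop
  ADD #10: R3 = 9 + 1 = 10  → 10 < 33, loop
  ADD #11: R3 = 10 + 1 = 11  → 11 < 33, loop
  ADD #12: R3 = 11 + 1 = 12  → 12 < 33, loop
  ADD #13: R3 = 12 + 1 = 13  → 13 < 33, loop
  ADD #14: R3 = 13 + 1 = 14  → 14 < 33, loop
  ADD #15: R3 = 14 + 1 = 15  → 15 < 33, loop
  ADD #16: R3 = 15 + 1 = 16  → 16 < 33, loop
  ADD #17: R3 = 16 + 1 = 17  → 17 < 33, loop
  ADD #18: R3 = 17 + 1 = 18  → 18 < 33, loop
  ADD #19: R3 = 18 + 1 = 19  → 19 < 33, loop
  ADD #20: R3 = 19 + 1 = 20  → 20 < 33, loop
  ADD #21: R3 = 20 + 1 = 21  → 21 < 33, loop
  ADD #22: R3 = 21 + 1 = 22  → 22 < 33, loop
  ADD #23: R3 = 22 + 1 = 23  → 23 < 33, loop
  ADD #24: R3 = 23 + 1 = 24  → 24 < 33, loop
  ADD #25: R3 = 24 + 1 = 25  → 25 < 33, loop
  ADD #26: R3 = 25 + 1 = 26  → 26 < 33, loop
  ADD #27: R3 = 26 + 1 = 27  → 27 < 33, loop
  ADD #28: R3 = 27 + 1 = 28  → 28 < 33, loop
  ADD #29: R3 = 28 + 1 = 29  → 29 < 33, loop
  ADD #30: R3 = 29 + 1 = 30  → 30 < 33, loop
  ADD #31: R3 = 30 + 1 = 31  → 31 < 33, loop
  ADD #32: R3 = 31 + 1 = 32  → 32 < 33, loop
  ADD #33: R3 = 32 + 1 = 33  → 33 >= 33, exit
Total ADD instructions: 33

33


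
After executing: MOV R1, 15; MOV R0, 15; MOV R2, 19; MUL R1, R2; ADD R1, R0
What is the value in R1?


Register state trace:
  MOV R1, 15  → R1 = 15
  MOV R0, 15  → R0 = 15
  MOV R2, 19  → R2 = 19
  MUL R1, R2  → R1 = 15 * 19 = 285
  ADD R1, R0  → R1 = 285 + 15 = 300
Final: R1 = 300

300


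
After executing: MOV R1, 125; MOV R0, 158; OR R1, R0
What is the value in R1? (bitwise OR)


Register state trace:
  MOV R1, 125  → R1 = 125 (0b01111101)
  MOV R0, 158  → R0 = 158 (0b10011110)
  OR R1, R0   → R1 = 125 OR 158 = 255 (0b11111111)
Final: R1 = 255

255


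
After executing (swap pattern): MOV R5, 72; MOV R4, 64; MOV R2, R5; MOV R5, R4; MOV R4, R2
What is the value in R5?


Register state trace (swap pattern):
  MOV R5, 72  → R5 = 72
  MOV R4, 64  → R4 = 64
  MOV R2, R5  → R2 = 72  (save R5)
  MOV R5, R4  → R5 = 64  (R5 gets R4's value)
  MOV R4, R2  → R4 = 72  (R4 gets saved value)
Final: R5 = 64

64


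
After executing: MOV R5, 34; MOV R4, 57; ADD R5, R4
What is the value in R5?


Register state trace:
  MOV R5, 34  → R5 = 34
  MOV R4, 57  → R4 = 57
  ADD R5, R4  → R5 = 34 + 57 = 91
Final: R5 = 91

91


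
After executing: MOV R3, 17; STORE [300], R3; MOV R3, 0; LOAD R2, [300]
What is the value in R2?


Register and memory trace:
  MOV R3, 17  → R3 = 17
  STORE [300], R3  → mem[300] = 17
  MOV R3, 0  → R3 = 0
  LOAD R2, [300]  → R2 = mem[300] = 17
Final: R2 = 17

17


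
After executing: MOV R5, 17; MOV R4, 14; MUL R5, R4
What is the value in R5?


Register state trace:
  MOV R5, 17  → R5 = 17
  MOV R4, 14  → R4 = 14
  MUL R5, R4  → R5 = 17 * 14 = 238
Final: R5 = 238

238


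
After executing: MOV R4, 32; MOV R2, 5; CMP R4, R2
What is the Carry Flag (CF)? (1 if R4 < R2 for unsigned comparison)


Register state trace:
  MOV R4, 32  → R4 = 32
  MOV R2, 5  → R2 = 5
  CMP R4, R2  → unsigned 32 - 5: no borrow
  32 >= 5, so CF = 0
CF = 0

0


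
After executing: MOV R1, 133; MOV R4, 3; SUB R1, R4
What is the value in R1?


Register state trace:
  MOV R1, 133  → R1 = 133
  MOV R4, 3  → R4 = 3
  SUB R1, R4  → R1 = 133 - 3 = 130
Final: R1 = 130

130


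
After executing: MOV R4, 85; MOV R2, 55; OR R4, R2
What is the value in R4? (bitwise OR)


Register state trace:
  MOV R4, 85  → R4 = 85 (0b01010101)
  MOV R2, 55  → R2 = 55 (0b00110111)
  OR R4, R2   → R4 = 85 OR 55 = 119 (0b01110111)
Final: R4 = 119

119


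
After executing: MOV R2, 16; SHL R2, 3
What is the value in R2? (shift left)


Register state trace:
  MOV R2, 16  → R2 = 16
  SHL R2, 3  → R2 = 16 << 3 = 16 * 2^3 = 128
Final: R2 = 128

128


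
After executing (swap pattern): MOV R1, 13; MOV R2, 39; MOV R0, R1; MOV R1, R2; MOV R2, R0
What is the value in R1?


Register state trace (swap pattern):
  MOV R1, 13  → R1 = 13
  MOV R2, 39  → R2 = 39
  MOV R0, R1  → R0 = 13  (save R1)
  MOV R1, R2  → R1 = 39  (R1 gets R2's value)
  MOV R2, R0  → R2 = 13  (R2 gets saved value)
Final: R1 = 39

39


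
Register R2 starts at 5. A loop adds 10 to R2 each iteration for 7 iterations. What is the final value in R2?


Starting value: R2 = 5
  Iter 1: R2 = 5 + 10 = 15
  Iter 2: R2 = 15 + 10 = 25
  Iter 3: R2 = 25 + 10 = 35
  Iter 4: R2 = 35 + 10 = 45
  Iter 5: R2 = 45 + 10 = 55
  Iter 6: R2 = 55 + 10 = 65
  Iter 7: R2 = 65 + 10 = 75
Final: R2 = 75

75


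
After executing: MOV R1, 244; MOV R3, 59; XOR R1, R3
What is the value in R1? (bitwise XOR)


Register state trace:
  MOV R1, 244  → R1 = 244 (0b11110100)
  MOV R3, 59  → R3 = 59 (0b00111011)
  XOR R1, R3  → R1 = 244 XOR 59 = 207 (0b11001111)
Final: R1 = 207

207


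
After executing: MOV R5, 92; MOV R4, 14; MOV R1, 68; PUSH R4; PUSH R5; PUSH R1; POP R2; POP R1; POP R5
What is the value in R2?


Stack trace (top is rightmost):
  MOV R5, 92  → R5 = 92
  MOV R4, 14  → R4 = 14
  MOV R1, 68  → R1 = 68
  PUSH R4  → stack: [14]
  PUSH R5  → stack: [14, 92]
  PUSH R1  → stack: [14, 92, 68]
  POP R2  → R2 = 68, stack: [14, 92]
  POP R1  → R1 = 92, stack: [14]
  POP R5  → R5 = 14, stack: []
Final: R2 = 68

68


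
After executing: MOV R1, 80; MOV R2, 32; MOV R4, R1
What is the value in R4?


Register state trace:
  MOV R1, 80  → R1 = 80
  MOV R2, 32  → R2 = 32
  MOV R4, R1  → R4 = 80
Final: R4 = 80

80


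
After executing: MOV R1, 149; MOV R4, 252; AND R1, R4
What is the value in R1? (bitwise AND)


Register state trace:
  MOV R1, 149  → R1 = 149 (0b10010101)
  MOV R4, 252  → R4 = 252 (0b11111100)
  AND R1, R4  → R1 = 149 AND 252 = 148 (0b10010100)
Final: R1 = 148

148


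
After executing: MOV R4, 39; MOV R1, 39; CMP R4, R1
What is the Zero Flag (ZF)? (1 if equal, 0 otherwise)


Register state trace:
  MOV R4, 39  → R4 = 39
  MOV R1, 39  → R1 = 39
  CMP R4, R1  → computes 39 - 39 = 0
  Result is zero, so values are equal
ZF = 1

1


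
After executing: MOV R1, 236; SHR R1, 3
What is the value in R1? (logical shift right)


Register state trace:
  MOV R1, 236  → R1 = 236
  SHR R1, 3  → R1 = 236 >> 3 = 236 // 2^3 = 29
Final: R1 = 29

29


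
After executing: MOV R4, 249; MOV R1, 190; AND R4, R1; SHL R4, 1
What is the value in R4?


Register state trace:
  MOV R4, 249  → R4 = 249 (0b11111001)
  MOV R1, 190  → R1 = 190 (0b10111110)
  AND R4, R1  → R4 = 249 AND 190 = 184 (0b10111000)
  SHL R4, 1  → R4 = 184 << 1 = 368
Final: R4 = 368

368


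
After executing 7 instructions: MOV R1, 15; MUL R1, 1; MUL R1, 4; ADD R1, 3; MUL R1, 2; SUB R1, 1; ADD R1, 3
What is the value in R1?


Register state trace:
  MOV R1, 15  → R1 = 15
  MUL R1, 1  → R1 = 15 * 1 = 15
  MUL R1, 4  → R1 = 15 * 4 = 60
  ADD R1, 3  → R1 = 60 + 3 = 63
  MUL R1, 2  → R1 = 63 * 2 = 126
  SUB R1, 1  → R1 = 126 - 1 = 125
  ADD R1, 3  → R1 = 125 + 3 = 128
Final: R1 = 128

128


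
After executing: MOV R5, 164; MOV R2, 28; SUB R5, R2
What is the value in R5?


Register state trace:
  MOV R5, 164  → R5 = 164
  MOV R2, 28  → R2 = 28
  SUB R5, R2  → R5 = 164 - 28 = 136
Final: R5 = 136

136


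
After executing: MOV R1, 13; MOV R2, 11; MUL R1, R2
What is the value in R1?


Register state trace:
  MOV R1, 13  → R1 = 13
  MOV R2, 11  → R2 = 11
  MUL R1, R2  → R1 = 13 * 11 = 143
Final: R1 = 143

143


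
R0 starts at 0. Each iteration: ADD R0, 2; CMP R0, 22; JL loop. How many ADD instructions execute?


Loop trace (R0 starts at 0, target 22, step 2):
  ADD #1: R0 = 0 + 2 = 2  → 2 < 22, loop
  ADD #2: R0 = 2 + 2 = 4  → 4 < 22, loop
  ADD #3: R0 = 4 + 2 = 6  → 6 < 22, loop
  ADD #4: R0 = 6 + 2 = 8  → 8 < 22, loop
  ADD #5: R0 = 8 + 2 = 10  → 10 < 22, loop
  ADD #6: R0 = 10 + 2 = 12  → 12 < 22, loop
  ADD #7: R0 = 12 + 2 = 14  → 14 < 22, loop
  ADD #8: R0 = 14 + 2 = 16  → 16 < 22, loop
  ADD #9: R0 = 16 + 2 = 18  → 18 < 22, loop
  ADD #10: R0 = 18 + 2 = 20  → 20 < 22, loop
  ADD #11: R0 = 20 + 2 = 22  → 22 >= 22, exit
Total ADD instructions: 11

11


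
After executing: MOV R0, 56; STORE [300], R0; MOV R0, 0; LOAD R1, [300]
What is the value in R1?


Register and memory trace:
  MOV R0, 56  → R0 = 56
  STORE [300], R0  → mem[300] = 56
  MOV R0, 0  → R0 = 0
  LOAD R1, [300]  → R1 = mem[300] = 56
Final: R1 = 56

56


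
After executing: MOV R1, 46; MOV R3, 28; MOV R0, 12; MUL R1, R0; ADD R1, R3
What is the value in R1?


Register state trace:
  MOV R1, 46  → R1 = 46
  MOV R3, 28  → R3 = 28
  MOV R0, 12  → R0 = 12
  MUL R1, R0  → R1 = 46 * 12 = 552
  ADD R1, R3  → R1 = 552 + 28 = 580
Final: R1 = 580

580


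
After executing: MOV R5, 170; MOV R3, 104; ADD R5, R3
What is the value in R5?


Register state trace:
  MOV R5, 170  → R5 = 170
  MOV R3, 104  → R3 = 104
  ADD R5, R3  → R5 = 170 + 104 = 274
Final: R5 = 274

274


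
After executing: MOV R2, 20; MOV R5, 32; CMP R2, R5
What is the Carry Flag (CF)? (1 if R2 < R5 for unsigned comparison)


Register state trace:
  MOV R2, 20  → R2 = 20
  MOV R5, 32  → R5 = 32
  CMP R2, R5  → unsigned 20 - 32: borrow occurs
  20 < 32, so CF = 1
CF = 1

1


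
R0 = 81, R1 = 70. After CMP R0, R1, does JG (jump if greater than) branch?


Trace:
  R0 = 81, R1 = 70
  CMP R0, R1  → compares 81 vs 70
  JG checks: is 81 greater than 70?
  81 > 70, so condition is true
Branch taken: Yes

Yes


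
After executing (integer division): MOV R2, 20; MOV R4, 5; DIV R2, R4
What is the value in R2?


Register state trace:
  MOV R2, 20  → R2 = 20
  MOV R4, 5  → R4 = 5
  DIV R2, R4  → R2 = 20 // 5 = 4
Final: R2 = 4

4


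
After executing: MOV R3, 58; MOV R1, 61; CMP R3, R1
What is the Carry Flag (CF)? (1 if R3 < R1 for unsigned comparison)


Register state trace:
  MOV R3, 58  → R3 = 58
  MOV R1, 61  → R1 = 61
  CMP R3, R1  → unsigned 58 - 61: borrow occurs
  58 < 61, so CF = 1
CF = 1

1


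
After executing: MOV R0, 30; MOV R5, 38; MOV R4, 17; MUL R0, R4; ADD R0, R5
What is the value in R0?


Register state trace:
  MOV R0, 30  → R0 = 30
  MOV R5, 38  → R5 = 38
  MOV R4, 17  → R4 = 17
  MUL R0, R4  → R0 = 30 * 17 = 510
  ADD R0, R5  → R0 = 510 + 38 = 548
Final: R0 = 548

548


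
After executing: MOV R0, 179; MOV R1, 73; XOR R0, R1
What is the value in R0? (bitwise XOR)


Register state trace:
  MOV R0, 179  → R0 = 179 (0b10110011)
  MOV R1, 73  → R1 = 73 (0b01001001)
  XOR R0, R1  → R0 = 179 XOR 73 = 250 (0b11111010)
Final: R0 = 250

250


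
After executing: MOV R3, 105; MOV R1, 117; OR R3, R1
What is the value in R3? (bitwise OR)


Register state trace:
  MOV R3, 105  → R3 = 105 (0b01101001)
  MOV R1, 117  → R1 = 117 (0b01110101)
  OR R3, R1   → R3 = 105 OR 117 = 125 (0b01111101)
Final: R3 = 125

125


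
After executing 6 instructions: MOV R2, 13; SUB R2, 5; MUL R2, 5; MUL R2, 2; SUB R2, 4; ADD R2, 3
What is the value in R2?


Register state trace:
  MOV R2, 13  → R2 = 13
  SUB R2, 5  → R2 = 13 - 5 = 8
  MUL R2, 5  → R2 = 8 * 5 = 40
  MUL R2, 2  → R2 = 40 * 2 = 80
  SUB R2, 4  → R2 = 80 - 4 = 76
  ADD R2, 3  → R2 = 76 + 3 = 79
Final: R2 = 79

79


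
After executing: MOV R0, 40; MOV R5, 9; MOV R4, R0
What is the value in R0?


Register state trace:
  MOV R0, 40  → R0 = 40
  MOV R5, 9  → R5 = 9
  MOV R4, R0  → R4 = 40
Final: R0 = 40

40


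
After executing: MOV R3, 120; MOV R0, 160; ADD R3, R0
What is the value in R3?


Register state trace:
  MOV R3, 120  → R3 = 120
  MOV R0, 160  → R0 = 160
  ADD R3, R0  → R3 = 120 + 160 = 280
Final: R3 = 280

280


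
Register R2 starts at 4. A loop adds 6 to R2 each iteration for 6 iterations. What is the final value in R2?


Starting value: R2 = 4
  Iter 1: R2 = 4 + 6 = 10
  Iter 2: R2 = 10 + 6 = 16
  Iter 3: R2 = 16 + 6 = 22
  Iter 4: R2 = 22 + 6 = 28
  Iter 5: R2 = 28 + 6 = 34
  Iter 6: R2 = 34 + 6 = 40
Final: R2 = 40

40


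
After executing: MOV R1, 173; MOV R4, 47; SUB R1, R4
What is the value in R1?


Register state trace:
  MOV R1, 173  → R1 = 173
  MOV R4, 47  → R4 = 47
  SUB R1, R4  → R1 = 173 - 47 = 126
Final: R1 = 126

126


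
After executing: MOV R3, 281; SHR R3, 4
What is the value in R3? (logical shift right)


Register state trace:
  MOV R3, 281  → R3 = 281
  SHR R3, 4  → R3 = 281 >> 4 = 281 // 2^4 = 17
Final: R3 = 17

17


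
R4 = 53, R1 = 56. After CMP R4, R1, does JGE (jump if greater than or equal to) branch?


Trace:
  R4 = 53, R1 = 56
  CMP R4, R1  → compares 53 vs 56
  JGE checks: is 53 greater than or equal to 56?
  53 < 56, so condition is false
Branch taken: No

No


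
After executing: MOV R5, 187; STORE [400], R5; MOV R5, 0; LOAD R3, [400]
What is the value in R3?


Register and memory trace:
  MOV R5, 187  → R5 = 187
  STORE [400], R5  → mem[400] = 187
  MOV R5, 0  → R5 = 0
  LOAD R3, [400]  → R3 = mem[400] = 187
Final: R3 = 187

187


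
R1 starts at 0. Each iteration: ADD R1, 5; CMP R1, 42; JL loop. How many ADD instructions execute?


Loop trace (R1 starts at 0, target 42, step 5):
  ADD #1: R1 = 0 + 5 = 5  → 5 < 42, loop
  ADD #2: R1 = 5 + 5 = 10  → 10 < 42, loop
  ADD #3: R1 = 10 + 5 = 15  → 15 < 42, loop
  ADD #4: R1 = 15 + 5 = 20  → 20 < 42, loop
  ADD #5: R1 = 20 + 5 = 25  → 25 < 42, loop
  ADD #6: R1 = 25 + 5 = 30  → 30 < 42, loop
  ADD #7: R1 = 30 + 5 = 35  → 35 < 42, loop
  ADD #8: R1 = 35 + 5 = 40  → 40 < 42, loop
  ADD #9: R1 = 40 + 5 = 45  → 45 >= 42, exit
Total ADD instructions: 9

9


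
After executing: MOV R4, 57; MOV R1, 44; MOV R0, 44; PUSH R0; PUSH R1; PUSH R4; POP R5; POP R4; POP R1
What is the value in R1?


Stack trace (top is rightmost):
  MOV R4, 57  → R4 = 57
  MOV R1, 44  → R1 = 44
  MOV R0, 44  → R0 = 44
  PUSH R0  → stack: [44]
  PUSH R1  → stack: [44, 44]
  PUSH R4  → stack: [44, 44, 57]
  POP R5  → R5 = 57, stack: [44, 44]
  POP R4  → R4 = 44, stack: [44]
  POP R1  → R1 = 44, stack: []
Final: R1 = 44

44


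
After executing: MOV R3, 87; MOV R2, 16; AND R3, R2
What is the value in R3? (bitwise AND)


Register state trace:
  MOV R3, 87  → R3 = 87 (0b01010111)
  MOV R2, 16  → R2 = 16 (0b00010000)
  AND R3, R2  → R3 = 87 AND 16 = 16 (0b00010000)
Final: R3 = 16

16


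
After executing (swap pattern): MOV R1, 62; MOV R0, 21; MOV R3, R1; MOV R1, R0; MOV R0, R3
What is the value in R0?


Register state trace (swap pattern):
  MOV R1, 62  → R1 = 62
  MOV R0, 21  → R0 = 21
  MOV R3, R1  → R3 = 62  (save R1)
  MOV R1, R0  → R1 = 21  (R1 gets R0's value)
  MOV R0, R3  → R0 = 62  (R0 gets saved value)
Final: R0 = 62

62
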